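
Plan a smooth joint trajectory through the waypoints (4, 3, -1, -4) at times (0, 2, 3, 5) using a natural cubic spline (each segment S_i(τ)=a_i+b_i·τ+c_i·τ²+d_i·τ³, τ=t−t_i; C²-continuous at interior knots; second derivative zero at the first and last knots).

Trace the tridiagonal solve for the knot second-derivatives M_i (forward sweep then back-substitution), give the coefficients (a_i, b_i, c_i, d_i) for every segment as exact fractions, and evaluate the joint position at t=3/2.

  seg 0: a=4 b=59/70 c=0 d=-47/140
  seg 1: a=3 b=-223/70 c=-141/70 d=6/5
  seg 2: a=-1 b=-253/70 c=111/70 d=-37/140
S(3/2) = 661/160

Δ: Δ0=-1/2, Δ1=-4, Δ2=-3/2
row 1: diag=6, rhs=-21; c'=1/6, d'=-7/2
row 2: denom=6−1·1/6=35/6; d'=(15−1·-7/2)/(35/6)=111/35
back: M2=111/35
back: M1=-7/2−1/6·111/35=-141/35
M: M0=0, M1=-141/35, M2=111/35, M3=0
seg 0: a=4, c=M0/2=0, d=(M1−M0)/(6·2)=-47/140, b=Δ0−h0·(2M0+M1)/6=59/70
seg 1: a=3, c=M1/2=-141/70, d=(M2−M1)/(6·1)=6/5, b=Δ1−h1·(2M1+M2)/6=-223/70
seg 2: a=-1, c=M2/2=111/70, d=(M3−M2)/(6·2)=-37/140, b=Δ2−h2·(2M2+M3)/6=-253/70
t_q=3/2 → seg 0, τ=3/2; S=4+59/70·τ+0·τ²+-47/140·τ³=661/160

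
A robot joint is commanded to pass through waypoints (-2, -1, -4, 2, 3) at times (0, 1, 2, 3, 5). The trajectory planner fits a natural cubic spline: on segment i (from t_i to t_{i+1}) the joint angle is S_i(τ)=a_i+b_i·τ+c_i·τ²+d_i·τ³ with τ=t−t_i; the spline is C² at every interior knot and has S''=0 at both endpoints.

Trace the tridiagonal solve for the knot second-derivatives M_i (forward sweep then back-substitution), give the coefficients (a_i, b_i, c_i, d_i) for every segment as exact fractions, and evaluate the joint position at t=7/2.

  seg 0: a=-2 b=475/172 c=0 d=-303/172
  seg 1: a=-1 b=-217/86 c=-909/172 d=827/172
  seg 2: a=-4 b=229/172 c=393/43 d=-769/172
  seg 3: a=2 b=533/86 c=-735/172 d=245/344
S(7/2) = 11337/2752

Δ: Δ0=1, Δ1=-3, Δ2=6, Δ3=1/2
row 1: diag=4, rhs=-24; c'=1/4, d'=-6
row 2: denom=4−1·1/4=15/4; d'=(54−1·-6)/(15/4)=16
row 3: denom=6−1·4/15=86/15; d'=(-33−1·16)/(86/15)=-735/86
back: M3=-735/86
back: M2=16−4/15·-735/86=786/43
back: M1=-6−1/4·786/43=-909/86
M: M0=0, M1=-909/86, M2=786/43, M3=-735/86, M4=0
seg 0: a=-2, c=M0/2=0, d=(M1−M0)/(6·1)=-303/172, b=Δ0−h0·(2M0+M1)/6=475/172
seg 1: a=-1, c=M1/2=-909/172, d=(M2−M1)/(6·1)=827/172, b=Δ1−h1·(2M1+M2)/6=-217/86
seg 2: a=-4, c=M2/2=393/43, d=(M3−M2)/(6·1)=-769/172, b=Δ2−h2·(2M2+M3)/6=229/172
seg 3: a=2, c=M3/2=-735/172, d=(M4−M3)/(6·2)=245/344, b=Δ3−h3·(2M3+M4)/6=533/86
t_q=7/2 → seg 3, τ=1/2; S=2+533/86·τ+-735/172·τ²+245/344·τ³=11337/2752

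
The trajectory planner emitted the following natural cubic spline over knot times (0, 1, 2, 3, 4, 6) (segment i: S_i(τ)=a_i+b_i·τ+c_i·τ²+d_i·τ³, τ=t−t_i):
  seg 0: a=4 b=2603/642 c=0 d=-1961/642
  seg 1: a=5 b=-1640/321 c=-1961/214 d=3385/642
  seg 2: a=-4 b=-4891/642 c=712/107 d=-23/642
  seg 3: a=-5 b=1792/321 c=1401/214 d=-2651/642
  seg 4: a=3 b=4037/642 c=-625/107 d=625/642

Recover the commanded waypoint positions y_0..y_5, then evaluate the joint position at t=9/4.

y_0 = S_0(0) = a_0 = 4
y_1 = S_1(0) = a_1 = 5
y_2 = S_2(0) = a_2 = -4
y_3 = S_3(0) = a_3 = -5
y_4 = S_4(0) = a_4 = 3
y_5 = S_4(2) = 0
t_q=9/4 is in segment 2 (τ=1/4); S_2(τ)=-75181/13696

y_0=4 y_1=5 y_2=-4 y_3=-5 y_4=3 y_5=0
S(9/4) = -75181/13696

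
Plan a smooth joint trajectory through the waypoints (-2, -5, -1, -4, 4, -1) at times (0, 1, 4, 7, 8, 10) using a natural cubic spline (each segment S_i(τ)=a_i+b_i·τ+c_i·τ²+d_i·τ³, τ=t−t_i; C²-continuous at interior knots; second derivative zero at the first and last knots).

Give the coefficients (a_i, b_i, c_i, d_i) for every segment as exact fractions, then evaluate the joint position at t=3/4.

Δ: Δ0=-3, Δ1=4/3, Δ2=-1, Δ3=8, Δ4=-5/2
row 1: diag=8, rhs=26; c'=3/8, d'=13/4
row 2: denom=12−3·3/8=87/8; d'=(-14−3·13/4)/(87/8)=-190/87
row 3: denom=8−3·8/29=208/29; d'=(54−3·-190/87)/(208/29)=439/52
row 4: denom=6−1·29/208=1219/208; d'=(-63−1·439/52)/(1219/208)=-14860/1219
back: M4=-14860/1219
back: M3=439/52−29/208·-14860/1219=12363/1219
back: M2=-190/87−8/29·12363/1219=-18218/3657
back: M1=13/4−3/8·-18218/3657=6239/1219
M: M0=0, M1=6239/1219, M2=-18218/3657, M3=12363/1219, M4=-14860/1219, M5=0
seg 0: a=-2, c=M0/2=0, d=(M1−M0)/(6·1)=6239/7314, b=Δ0−h0·(2M0+M1)/6=-28181/7314
seg 1: a=-5, c=M1/2=6239/2438, d=(M2−M1)/(6·3)=-36935/65826, b=Δ1−h1·(2M1+M2)/6=-4732/3657
seg 2: a=-1, c=M2/2=-9109/3657, d=(M3−M2)/(6·3)=55307/65826, b=Δ2−h2·(2M2+M3)/6=-7967/7314
seg 3: a=-4, c=M3/2=12363/2438, d=(M4−M3)/(6·1)=-27223/7314, b=Δ3−h3·(2M3+M4)/6=24323/3657
seg 4: a=4, c=M4/2=-7430/1219, d=(M5−M4)/(6·2)=3715/3657, b=Δ4−h4·(2M4+M5)/6=41155/7314
t_q=3/4 → seg 0, τ=3/4; S=-2+-28181/7314·τ+0·τ²+6239/7314·τ³=-706809/156032

  seg 0: a=-2 b=-28181/7314 c=0 d=6239/7314
  seg 1: a=-5 b=-4732/3657 c=6239/2438 d=-36935/65826
  seg 2: a=-1 b=-7967/7314 c=-9109/3657 d=55307/65826
  seg 3: a=-4 b=24323/3657 c=12363/2438 d=-27223/7314
  seg 4: a=4 b=41155/7314 c=-7430/1219 d=3715/3657
S(3/4) = -706809/156032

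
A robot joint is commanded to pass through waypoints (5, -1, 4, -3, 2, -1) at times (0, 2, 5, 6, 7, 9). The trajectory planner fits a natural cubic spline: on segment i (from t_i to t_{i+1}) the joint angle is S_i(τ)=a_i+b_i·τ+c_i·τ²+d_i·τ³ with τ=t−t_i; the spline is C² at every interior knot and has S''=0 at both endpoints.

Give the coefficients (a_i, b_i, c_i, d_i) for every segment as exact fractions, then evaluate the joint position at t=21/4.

Δ: Δ0=-3, Δ1=5/3, Δ2=-7, Δ3=5, Δ4=-3/2
row 1: diag=10, rhs=28; c'=3/10, d'=14/5
row 2: denom=8−3·3/10=71/10; d'=(-52−3·14/5)/(71/10)=-604/71
row 3: denom=4−1·10/71=274/71; d'=(72−1·-604/71)/(274/71)=2858/137
row 4: denom=6−1·71/274=1573/274; d'=(-39−1·2858/137)/(1573/274)=-16402/1573
back: M4=-16402/1573
back: M3=2858/137−71/274·-16402/1573=37065/1573
back: M2=-604/71−10/71·37065/1573=-18602/1573
back: M1=14/5−3/10·-18602/1573=9985/1573
M: M0=0, M1=9985/1573, M2=-18602/1573, M3=37065/1573, M4=-16402/1573, M5=0
seg 0: a=5, c=M0/2=0, d=(M1−M0)/(6·2)=9985/18876, b=Δ0−h0·(2M0+M1)/6=-24142/4719
seg 1: a=-1, c=M1/2=9985/3146, d=(M2−M1)/(6·3)=-733/726, b=Δ1−h1·(2M1+M2)/6=5813/4719
seg 2: a=4, c=M2/2=-9301/1573, d=(M3−M2)/(6·1)=55667/9438, b=Δ2−h2·(2M2+M3)/6=-65927/9438
seg 3: a=-3, c=M3/2=37065/3146, d=(M4−M3)/(6·1)=-53467/9438, b=Δ3−h3·(2M3+M4)/6=-479/429
seg 4: a=2, c=M4/2=-8201/1573, d=(M5−M4)/(6·2)=8201/9438, b=Δ4−h4·(2M4+M5)/6=51451/9438
t_q=21/4 → seg 2, τ=1/4; S=4+-65927/9438·τ+-9301/1573·τ²+55667/9438·τ³=397913/201344

  seg 0: a=5 b=-24142/4719 c=0 d=9985/18876
  seg 1: a=-1 b=5813/4719 c=9985/3146 d=-733/726
  seg 2: a=4 b=-65927/9438 c=-9301/1573 d=55667/9438
  seg 3: a=-3 b=-479/429 c=37065/3146 d=-53467/9438
  seg 4: a=2 b=51451/9438 c=-8201/1573 d=8201/9438
S(21/4) = 397913/201344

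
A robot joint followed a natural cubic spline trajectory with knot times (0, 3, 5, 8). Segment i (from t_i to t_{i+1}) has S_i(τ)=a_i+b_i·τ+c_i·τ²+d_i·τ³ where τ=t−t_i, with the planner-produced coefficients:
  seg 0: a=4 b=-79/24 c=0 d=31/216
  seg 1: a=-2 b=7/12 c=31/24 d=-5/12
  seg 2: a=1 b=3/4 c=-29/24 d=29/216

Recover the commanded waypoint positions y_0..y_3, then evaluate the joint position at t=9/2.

y_0=4 y_1=-2 y_2=1 y_3=-4
S(9/2) = 3/8

y_0 = S_0(0) = a_0 = 4
y_1 = S_1(0) = a_1 = -2
y_2 = S_2(0) = a_2 = 1
y_3 = S_2(3) = -4
t_q=9/2 is in segment 1 (τ=3/2); S_1(τ)=3/8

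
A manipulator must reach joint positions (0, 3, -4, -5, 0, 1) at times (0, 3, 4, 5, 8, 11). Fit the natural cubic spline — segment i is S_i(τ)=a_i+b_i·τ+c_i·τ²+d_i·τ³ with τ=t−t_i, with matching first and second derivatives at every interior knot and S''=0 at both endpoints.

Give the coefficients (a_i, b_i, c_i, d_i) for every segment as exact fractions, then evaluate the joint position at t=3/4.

Δ: Δ0=1, Δ1=-7, Δ2=-1, Δ3=5/3, Δ4=1/3
row 1: diag=8, rhs=-48; c'=1/8, d'=-6
row 2: denom=4−1·1/8=31/8; d'=(36−1·-6)/(31/8)=336/31
row 3: denom=8−1·8/31=240/31; d'=(16−1·336/31)/(240/31)=2/3
row 4: denom=12−3·31/80=867/80; d'=(-8−3·2/3)/(867/80)=-800/867
back: M4=-800/867
back: M3=2/3−31/80·-800/867=296/289
back: M2=336/31−8/31·296/289=3056/289
back: M1=-6−1/8·3056/289=-2116/289
M: M0=0, M1=-2116/289, M2=3056/289, M3=296/289, M4=-800/867, M5=0
seg 0: a=0, c=M0/2=0, d=(M1−M0)/(6·3)=-1058/2601, b=Δ0−h0·(2M0+M1)/6=1347/289
seg 1: a=3, c=M1/2=-1058/289, d=(M2−M1)/(6·1)=862/289, b=Δ1−h1·(2M1+M2)/6=-1827/289
seg 2: a=-4, c=M2/2=1528/289, d=(M3−M2)/(6·1)=-460/289, b=Δ2−h2·(2M2+M3)/6=-1357/289
seg 3: a=-5, c=M3/2=148/289, d=(M4−M3)/(6·3)=-844/7803, b=Δ3−h3·(2M3+M4)/6=319/289
seg 4: a=0, c=M4/2=-400/867, d=(M5−M4)/(6·3)=400/7803, b=Δ4−h4·(2M4+M5)/6=363/289
t_q=3/4 → seg 0, τ=3/4; S=0+1347/289·τ+0·τ²+-1058/2601·τ³=30741/9248

  seg 0: a=0 b=1347/289 c=0 d=-1058/2601
  seg 1: a=3 b=-1827/289 c=-1058/289 d=862/289
  seg 2: a=-4 b=-1357/289 c=1528/289 d=-460/289
  seg 3: a=-5 b=319/289 c=148/289 d=-844/7803
  seg 4: a=0 b=363/289 c=-400/867 d=400/7803
S(3/4) = 30741/9248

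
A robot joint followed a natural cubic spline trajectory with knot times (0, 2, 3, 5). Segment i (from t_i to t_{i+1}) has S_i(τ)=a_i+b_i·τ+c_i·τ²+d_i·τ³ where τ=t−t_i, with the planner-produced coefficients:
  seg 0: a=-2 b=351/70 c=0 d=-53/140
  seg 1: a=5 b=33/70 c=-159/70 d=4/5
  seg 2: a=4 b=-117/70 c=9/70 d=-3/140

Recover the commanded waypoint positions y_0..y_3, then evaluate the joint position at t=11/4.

y_0=-2 y_1=5 y_2=4 y_3=1
S(11/4) = 4943/1120

y_0 = S_0(0) = a_0 = -2
y_1 = S_1(0) = a_1 = 5
y_2 = S_2(0) = a_2 = 4
y_3 = S_2(2) = 1
t_q=11/4 is in segment 1 (τ=3/4); S_1(τ)=4943/1120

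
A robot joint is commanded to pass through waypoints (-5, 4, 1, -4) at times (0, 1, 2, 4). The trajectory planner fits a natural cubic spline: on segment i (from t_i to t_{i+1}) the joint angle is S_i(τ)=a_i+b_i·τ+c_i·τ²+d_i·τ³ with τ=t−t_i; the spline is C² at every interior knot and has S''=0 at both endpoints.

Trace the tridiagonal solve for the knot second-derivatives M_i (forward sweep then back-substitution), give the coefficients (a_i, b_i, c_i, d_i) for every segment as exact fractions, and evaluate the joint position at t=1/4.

Δ: Δ0=9, Δ1=-3, Δ2=-5/2
row 1: diag=4, rhs=-72; c'=1/4, d'=-18
row 2: denom=6−1·1/4=23/4; d'=(3−1·-18)/(23/4)=84/23
back: M2=84/23
back: M1=-18−1/4·84/23=-435/23
M: M0=0, M1=-435/23, M2=84/23, M3=0
seg 0: a=-5, c=M0/2=0, d=(M1−M0)/(6·1)=-145/46, b=Δ0−h0·(2M0+M1)/6=559/46
seg 1: a=4, c=M1/2=-435/46, d=(M2−M1)/(6·1)=173/46, b=Δ1−h1·(2M1+M2)/6=62/23
seg 2: a=1, c=M2/2=42/23, d=(M3−M2)/(6·2)=-7/23, b=Δ2−h2·(2M2+M3)/6=-227/46
t_q=1/4 → seg 0, τ=1/4; S=-5+559/46·τ+0·τ²+-145/46·τ³=-5921/2944

  seg 0: a=-5 b=559/46 c=0 d=-145/46
  seg 1: a=4 b=62/23 c=-435/46 d=173/46
  seg 2: a=1 b=-227/46 c=42/23 d=-7/23
S(1/4) = -5921/2944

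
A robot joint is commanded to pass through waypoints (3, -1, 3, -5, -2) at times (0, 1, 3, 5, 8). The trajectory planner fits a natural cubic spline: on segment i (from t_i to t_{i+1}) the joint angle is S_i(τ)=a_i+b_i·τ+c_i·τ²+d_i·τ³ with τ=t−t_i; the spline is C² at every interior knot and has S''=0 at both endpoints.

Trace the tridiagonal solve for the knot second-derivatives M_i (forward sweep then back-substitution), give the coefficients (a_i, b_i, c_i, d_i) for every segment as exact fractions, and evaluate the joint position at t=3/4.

Δ: Δ0=-4, Δ1=2, Δ2=-4, Δ3=1
row 1: diag=6, rhs=36; c'=1/3, d'=6
row 2: denom=8−2·1/3=22/3; d'=(-36−2·6)/(22/3)=-72/11
row 3: denom=10−2·3/11=104/11; d'=(30−2·-72/11)/(104/11)=237/52
back: M3=237/52
back: M2=-72/11−3/11·237/52=-405/52
back: M1=6−1/3·-405/52=447/52
M: M0=0, M1=447/52, M2=-405/52, M3=237/52, M4=0
seg 0: a=3, c=M0/2=0, d=(M1−M0)/(6·1)=149/104, b=Δ0−h0·(2M0+M1)/6=-565/104
seg 1: a=-1, c=M1/2=447/104, d=(M2−M1)/(6·2)=-71/52, b=Δ1−h1·(2M1+M2)/6=-59/52
seg 2: a=3, c=M2/2=-405/104, d=(M3−M2)/(6·2)=107/104, b=Δ2−h2·(2M2+M3)/6=-17/52
seg 3: a=-5, c=M3/2=237/104, d=(M4−M3)/(6·3)=-79/312, b=Δ3−h3·(2M3+M4)/6=-185/52
t_q=3/4 → seg 0, τ=3/4; S=3+-565/104·τ+0·τ²+149/104·τ³=-3129/6656

  seg 0: a=3 b=-565/104 c=0 d=149/104
  seg 1: a=-1 b=-59/52 c=447/104 d=-71/52
  seg 2: a=3 b=-17/52 c=-405/104 d=107/104
  seg 3: a=-5 b=-185/52 c=237/104 d=-79/312
S(3/4) = -3129/6656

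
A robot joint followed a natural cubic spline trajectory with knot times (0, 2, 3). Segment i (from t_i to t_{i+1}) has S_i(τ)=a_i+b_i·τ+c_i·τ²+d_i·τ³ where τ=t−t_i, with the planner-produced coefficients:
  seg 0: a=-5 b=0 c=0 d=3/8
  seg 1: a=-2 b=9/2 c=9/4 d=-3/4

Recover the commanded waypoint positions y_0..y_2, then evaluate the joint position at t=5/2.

y_0=-5 y_1=-2 y_2=4
S(5/2) = 23/32

y_0 = S_0(0) = a_0 = -5
y_1 = S_1(0) = a_1 = -2
y_2 = S_1(1) = 4
t_q=5/2 is in segment 1 (τ=1/2); S_1(τ)=23/32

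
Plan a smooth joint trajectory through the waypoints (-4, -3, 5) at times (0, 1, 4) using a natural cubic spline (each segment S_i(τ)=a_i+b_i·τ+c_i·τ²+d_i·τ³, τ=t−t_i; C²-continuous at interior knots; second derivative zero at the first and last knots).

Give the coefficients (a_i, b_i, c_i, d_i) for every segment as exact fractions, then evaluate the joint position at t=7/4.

  seg 0: a=-4 b=19/24 c=0 d=5/24
  seg 1: a=-3 b=17/12 c=5/8 d=-5/72
S(7/4) = -827/512

Δ: Δ0=1, Δ1=8/3
row 1: diag=8, rhs=10; c'=3/8, d'=5/4
back: M1=5/4
M: M0=0, M1=5/4, M2=0
seg 0: a=-4, c=M0/2=0, d=(M1−M0)/(6·1)=5/24, b=Δ0−h0·(2M0+M1)/6=19/24
seg 1: a=-3, c=M1/2=5/8, d=(M2−M1)/(6·3)=-5/72, b=Δ1−h1·(2M1+M2)/6=17/12
t_q=7/4 → seg 1, τ=3/4; S=-3+17/12·τ+5/8·τ²+-5/72·τ³=-827/512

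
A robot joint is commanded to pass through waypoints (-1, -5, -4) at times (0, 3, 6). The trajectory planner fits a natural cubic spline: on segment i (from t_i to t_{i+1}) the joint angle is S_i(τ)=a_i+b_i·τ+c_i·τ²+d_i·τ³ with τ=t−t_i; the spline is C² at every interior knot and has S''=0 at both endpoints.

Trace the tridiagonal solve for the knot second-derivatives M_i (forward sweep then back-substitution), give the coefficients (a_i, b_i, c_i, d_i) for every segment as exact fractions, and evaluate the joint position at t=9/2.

  seg 0: a=-1 b=-7/4 c=0 d=5/108
  seg 1: a=-5 b=-1/2 c=5/12 d=-5/108
S(9/2) = -159/32

Δ: Δ0=-4/3, Δ1=1/3
row 1: diag=12, rhs=10; c'=1/4, d'=5/6
back: M1=5/6
M: M0=0, M1=5/6, M2=0
seg 0: a=-1, c=M0/2=0, d=(M1−M0)/(6·3)=5/108, b=Δ0−h0·(2M0+M1)/6=-7/4
seg 1: a=-5, c=M1/2=5/12, d=(M2−M1)/(6·3)=-5/108, b=Δ1−h1·(2M1+M2)/6=-1/2
t_q=9/2 → seg 1, τ=3/2; S=-5+-1/2·τ+5/12·τ²+-5/108·τ³=-159/32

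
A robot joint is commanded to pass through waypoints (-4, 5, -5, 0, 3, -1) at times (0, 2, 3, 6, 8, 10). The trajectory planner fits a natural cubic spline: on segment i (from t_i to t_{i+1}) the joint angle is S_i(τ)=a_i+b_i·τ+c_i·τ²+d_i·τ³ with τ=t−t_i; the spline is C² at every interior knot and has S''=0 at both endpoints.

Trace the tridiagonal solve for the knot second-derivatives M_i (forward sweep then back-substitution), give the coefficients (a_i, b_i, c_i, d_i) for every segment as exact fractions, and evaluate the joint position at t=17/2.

  seg 0: a=-4 b=4712/471 c=0 d=-5185/3768
  seg 1: a=5 b=-6131/942 c=-5185/628 d=8977/1884
  seg 2: a=-5 b=-16441/1884 c=948/157 d=-4849/5652
  seg 3: a=0 b=4087/942 c=-1057/628 d=497/3768
  seg 4: a=3 b=-382/471 c=-140/157 d=70/471
S(17/2) = 1501/628

Δ: Δ0=9/2, Δ1=-10, Δ2=5/3, Δ3=3/2, Δ4=-2
row 1: diag=6, rhs=-87; c'=1/6, d'=-29/2
row 2: denom=8−1·1/6=47/6; d'=(70−1·-29/2)/(47/6)=507/47
row 3: denom=10−3·18/47=416/47; d'=(-1−3·507/47)/(416/47)=-49/13
row 4: denom=8−2·47/208=785/104; d'=(-21−2·-49/13)/(785/104)=-280/157
back: M4=-280/157
back: M3=-49/13−47/208·-280/157=-1057/314
back: M2=507/47−18/47·-1057/314=1896/157
back: M1=-29/2−1/6·1896/157=-5185/314
M: M0=0, M1=-5185/314, M2=1896/157, M3=-1057/314, M4=-280/157, M5=0
seg 0: a=-4, c=M0/2=0, d=(M1−M0)/(6·2)=-5185/3768, b=Δ0−h0·(2M0+M1)/6=4712/471
seg 1: a=5, c=M1/2=-5185/628, d=(M2−M1)/(6·1)=8977/1884, b=Δ1−h1·(2M1+M2)/6=-6131/942
seg 2: a=-5, c=M2/2=948/157, d=(M3−M2)/(6·3)=-4849/5652, b=Δ2−h2·(2M2+M3)/6=-16441/1884
seg 3: a=0, c=M3/2=-1057/628, d=(M4−M3)/(6·2)=497/3768, b=Δ3−h3·(2M3+M4)/6=4087/942
seg 4: a=3, c=M4/2=-140/157, d=(M5−M4)/(6·2)=70/471, b=Δ4−h4·(2M4+M5)/6=-382/471
t_q=17/2 → seg 4, τ=1/2; S=3+-382/471·τ+-140/157·τ²+70/471·τ³=1501/628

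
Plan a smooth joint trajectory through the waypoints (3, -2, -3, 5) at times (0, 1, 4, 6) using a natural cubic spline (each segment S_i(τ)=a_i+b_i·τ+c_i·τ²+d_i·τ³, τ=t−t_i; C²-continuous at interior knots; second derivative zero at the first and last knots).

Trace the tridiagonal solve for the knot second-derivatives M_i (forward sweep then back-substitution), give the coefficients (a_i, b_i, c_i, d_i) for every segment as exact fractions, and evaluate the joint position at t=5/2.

  seg 0: a=3 b=-1166/213 c=0 d=101/213
  seg 1: a=-2 b=-863/213 c=101/71 d=-13/213
  seg 2: a=-3 b=604/213 c=62/71 d=-31/213
S(5/2) = -2887/568

Δ: Δ0=-5, Δ1=-1/3, Δ2=4
row 1: diag=8, rhs=28; c'=3/8, d'=7/2
row 2: denom=10−3·3/8=71/8; d'=(26−3·7/2)/(71/8)=124/71
back: M2=124/71
back: M1=7/2−3/8·124/71=202/71
M: M0=0, M1=202/71, M2=124/71, M3=0
seg 0: a=3, c=M0/2=0, d=(M1−M0)/(6·1)=101/213, b=Δ0−h0·(2M0+M1)/6=-1166/213
seg 1: a=-2, c=M1/2=101/71, d=(M2−M1)/(6·3)=-13/213, b=Δ1−h1·(2M1+M2)/6=-863/213
seg 2: a=-3, c=M2/2=62/71, d=(M3−M2)/(6·2)=-31/213, b=Δ2−h2·(2M2+M3)/6=604/213
t_q=5/2 → seg 1, τ=3/2; S=-2+-863/213·τ+101/71·τ²+-13/213·τ³=-2887/568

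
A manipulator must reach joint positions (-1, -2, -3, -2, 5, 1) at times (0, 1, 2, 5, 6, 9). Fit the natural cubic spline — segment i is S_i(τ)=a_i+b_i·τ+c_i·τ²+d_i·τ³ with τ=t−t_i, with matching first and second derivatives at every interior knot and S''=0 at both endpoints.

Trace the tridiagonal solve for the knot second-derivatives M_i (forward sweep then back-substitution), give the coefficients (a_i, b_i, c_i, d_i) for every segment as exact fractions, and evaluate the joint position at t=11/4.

  seg 0: a=-1 b=-1766/1665 c=0 d=101/1665
  seg 1: a=-2 b=-1463/1665 c=101/555 d=-101/333
  seg 2: a=-3 b=-2372/1665 c=-404/555 d=6563/14985
  seg 3: a=-2 b=2009/333 c=5351/1665 d=-1247/555
  seg 4: a=5 b=9524/1665 c=-5872/1665 d=5872/14985
S(11/4) = -50831/11840

Δ: Δ0=-1, Δ1=-1, Δ2=1/3, Δ3=7, Δ4=-4/3
row 1: diag=4, rhs=0; c'=1/4, d'=0
row 2: denom=8−1·1/4=31/4; d'=(8−1·0)/(31/4)=32/31
row 3: denom=8−3·12/31=212/31; d'=(40−3·32/31)/(212/31)=286/53
row 4: denom=8−1·31/212=1665/212; d'=(-50−1·286/53)/(1665/212)=-11744/1665
back: M4=-11744/1665
back: M3=286/53−31/212·-11744/1665=10702/1665
back: M2=32/31−12/31·10702/1665=-808/555
back: M1=0−1/4·-808/555=202/555
M: M0=0, M1=202/555, M2=-808/555, M3=10702/1665, M4=-11744/1665, M5=0
seg 0: a=-1, c=M0/2=0, d=(M1−M0)/(6·1)=101/1665, b=Δ0−h0·(2M0+M1)/6=-1766/1665
seg 1: a=-2, c=M1/2=101/555, d=(M2−M1)/(6·1)=-101/333, b=Δ1−h1·(2M1+M2)/6=-1463/1665
seg 2: a=-3, c=M2/2=-404/555, d=(M3−M2)/(6·3)=6563/14985, b=Δ2−h2·(2M2+M3)/6=-2372/1665
seg 3: a=-2, c=M3/2=5351/1665, d=(M4−M3)/(6·1)=-1247/555, b=Δ3−h3·(2M3+M4)/6=2009/333
seg 4: a=5, c=M4/2=-5872/1665, d=(M5−M4)/(6·3)=5872/14985, b=Δ4−h4·(2M4+M5)/6=9524/1665
t_q=11/4 → seg 2, τ=3/4; S=-3+-2372/1665·τ+-404/555·τ²+6563/14985·τ³=-50831/11840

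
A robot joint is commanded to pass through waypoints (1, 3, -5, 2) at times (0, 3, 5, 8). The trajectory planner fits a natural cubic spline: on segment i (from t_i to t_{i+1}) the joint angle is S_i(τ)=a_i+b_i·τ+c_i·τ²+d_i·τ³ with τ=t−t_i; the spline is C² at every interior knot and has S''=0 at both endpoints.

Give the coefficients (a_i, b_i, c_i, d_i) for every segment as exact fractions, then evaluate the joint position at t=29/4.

  seg 0: a=1 b=121/48 c=0 d=-89/432
  seg 1: a=3 b=-73/24 c=-89/48 d=11/16
  seg 2: a=-5 b=-53/24 c=109/48 d=-109/432
S(29/4) = -1379/1024

Δ: Δ0=2/3, Δ1=-4, Δ2=7/3
row 1: diag=10, rhs=-28; c'=1/5, d'=-14/5
row 2: denom=10−2·1/5=48/5; d'=(38−2·-14/5)/(48/5)=109/24
back: M2=109/24
back: M1=-14/5−1/5·109/24=-89/24
M: M0=0, M1=-89/24, M2=109/24, M3=0
seg 0: a=1, c=M0/2=0, d=(M1−M0)/(6·3)=-89/432, b=Δ0−h0·(2M0+M1)/6=121/48
seg 1: a=3, c=M1/2=-89/48, d=(M2−M1)/(6·2)=11/16, b=Δ1−h1·(2M1+M2)/6=-73/24
seg 2: a=-5, c=M2/2=109/48, d=(M3−M2)/(6·3)=-109/432, b=Δ2−h2·(2M2+M3)/6=-53/24
t_q=29/4 → seg 2, τ=9/4; S=-5+-53/24·τ+109/48·τ²+-109/432·τ³=-1379/1024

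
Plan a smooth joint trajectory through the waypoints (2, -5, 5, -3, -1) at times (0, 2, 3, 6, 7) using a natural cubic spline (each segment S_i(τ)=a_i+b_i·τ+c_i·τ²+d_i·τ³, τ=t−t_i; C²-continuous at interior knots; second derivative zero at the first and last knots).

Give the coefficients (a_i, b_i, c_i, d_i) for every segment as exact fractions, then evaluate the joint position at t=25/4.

Δ: Δ0=-7/2, Δ1=10, Δ2=-8/3, Δ3=2
row 1: diag=6, rhs=81; c'=1/6, d'=27/2
row 2: denom=8−1·1/6=47/6; d'=(-76−1·27/2)/(47/6)=-537/47
row 3: denom=8−3·18/47=322/47; d'=(28−3·-537/47)/(322/47)=2927/322
back: M3=2927/322
back: M2=-537/47−18/47·2927/322=-2400/161
back: M1=27/2−1/6·-2400/161=5147/322
M: M0=0, M1=5147/322, M2=-2400/161, M3=2927/322, M4=0
seg 0: a=2, c=M0/2=0, d=(M1−M0)/(6·2)=5147/3864, b=Δ0−h0·(2M0+M1)/6=-4264/483
seg 1: a=-5, c=M1/2=5147/644, d=(M2−M1)/(6·1)=-1421/276, b=Δ1−h1·(2M1+M2)/6=6913/966
seg 2: a=5, c=M2/2=-1200/161, d=(M3−M2)/(6·3)=7727/5796, b=Δ2−h2·(2M2+M3)/6=14867/1932
seg 3: a=-3, c=M3/2=2927/644, d=(M4−M3)/(6·1)=-2927/1932, b=Δ3−h3·(2M3+M4)/6=-995/966
t_q=25/4 → seg 3, τ=1/4; S=-3+-995/966·τ+2927/644·τ²+-2927/1932·τ³=-17647/5888

  seg 0: a=2 b=-4264/483 c=0 d=5147/3864
  seg 1: a=-5 b=6913/966 c=5147/644 d=-1421/276
  seg 2: a=5 b=14867/1932 c=-1200/161 d=7727/5796
  seg 3: a=-3 b=-995/966 c=2927/644 d=-2927/1932
S(25/4) = -17647/5888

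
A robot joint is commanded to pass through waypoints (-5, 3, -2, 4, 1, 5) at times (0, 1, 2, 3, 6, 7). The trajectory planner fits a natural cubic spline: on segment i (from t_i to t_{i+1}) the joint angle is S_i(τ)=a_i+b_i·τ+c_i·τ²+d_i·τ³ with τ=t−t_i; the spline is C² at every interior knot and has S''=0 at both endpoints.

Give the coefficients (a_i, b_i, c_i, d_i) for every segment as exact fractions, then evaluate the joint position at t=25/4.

  seg 0: a=-5 b=752/61 c=0 d=-264/61
  seg 1: a=3 b=-40/61 c=-792/61 d=527/61
  seg 2: a=-2 b=-43/61 c=789/61 d=-380/61
  seg 3: a=4 b=395/61 c=-351/61 d=199/183
  seg 4: a=1 b=80/61 c=246/61 d=-82/61
S(25/4) = 3043/1952

Δ: Δ0=8, Δ1=-5, Δ2=6, Δ3=-1, Δ4=4
row 1: diag=4, rhs=-78; c'=1/4, d'=-39/2
row 2: denom=4−1·1/4=15/4; d'=(66−1·-39/2)/(15/4)=114/5
row 3: denom=8−1·4/15=116/15; d'=(-42−1·114/5)/(116/15)=-243/29
row 4: denom=8−3·45/116=793/116; d'=(30−3·-243/29)/(793/116)=492/61
back: M4=492/61
back: M3=-243/29−45/116·492/61=-702/61
back: M2=114/5−4/15·-702/61=1578/61
back: M1=-39/2−1/4·1578/61=-1584/61
M: M0=0, M1=-1584/61, M2=1578/61, M3=-702/61, M4=492/61, M5=0
seg 0: a=-5, c=M0/2=0, d=(M1−M0)/(6·1)=-264/61, b=Δ0−h0·(2M0+M1)/6=752/61
seg 1: a=3, c=M1/2=-792/61, d=(M2−M1)/(6·1)=527/61, b=Δ1−h1·(2M1+M2)/6=-40/61
seg 2: a=-2, c=M2/2=789/61, d=(M3−M2)/(6·1)=-380/61, b=Δ2−h2·(2M2+M3)/6=-43/61
seg 3: a=4, c=M3/2=-351/61, d=(M4−M3)/(6·3)=199/183, b=Δ3−h3·(2M3+M4)/6=395/61
seg 4: a=1, c=M4/2=246/61, d=(M5−M4)/(6·1)=-82/61, b=Δ4−h4·(2M4+M5)/6=80/61
t_q=25/4 → seg 4, τ=1/4; S=1+80/61·τ+246/61·τ²+-82/61·τ³=3043/1952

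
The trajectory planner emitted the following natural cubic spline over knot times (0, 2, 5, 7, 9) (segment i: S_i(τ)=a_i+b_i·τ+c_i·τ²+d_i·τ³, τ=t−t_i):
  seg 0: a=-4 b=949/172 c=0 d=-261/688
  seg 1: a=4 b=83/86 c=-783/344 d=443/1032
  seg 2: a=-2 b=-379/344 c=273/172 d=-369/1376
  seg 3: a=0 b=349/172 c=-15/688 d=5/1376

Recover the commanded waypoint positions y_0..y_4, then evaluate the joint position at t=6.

y_0 = S_0(0) = a_0 = -4
y_1 = S_1(0) = a_1 = 4
y_2 = S_2(0) = a_2 = -2
y_3 = S_3(0) = a_3 = 0
y_4 = S_3(2) = 4
t_q=6 is in segment 2 (τ=1); S_2(τ)=-2453/1376

y_0=-4 y_1=4 y_2=-2 y_3=0 y_4=4
S(6) = -2453/1376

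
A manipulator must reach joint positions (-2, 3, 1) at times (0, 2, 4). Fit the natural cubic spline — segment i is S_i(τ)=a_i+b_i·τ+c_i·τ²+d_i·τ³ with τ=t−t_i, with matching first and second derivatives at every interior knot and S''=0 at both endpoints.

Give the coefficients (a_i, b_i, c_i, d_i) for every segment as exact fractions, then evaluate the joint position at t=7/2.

  seg 0: a=-2 b=27/8 c=0 d=-7/32
  seg 1: a=3 b=3/4 c=-21/16 d=7/32
S(7/2) = 489/256

Δ: Δ0=5/2, Δ1=-1
row 1: diag=8, rhs=-21; c'=1/4, d'=-21/8
back: M1=-21/8
M: M0=0, M1=-21/8, M2=0
seg 0: a=-2, c=M0/2=0, d=(M1−M0)/(6·2)=-7/32, b=Δ0−h0·(2M0+M1)/6=27/8
seg 1: a=3, c=M1/2=-21/16, d=(M2−M1)/(6·2)=7/32, b=Δ1−h1·(2M1+M2)/6=3/4
t_q=7/2 → seg 1, τ=3/2; S=3+3/4·τ+-21/16·τ²+7/32·τ³=489/256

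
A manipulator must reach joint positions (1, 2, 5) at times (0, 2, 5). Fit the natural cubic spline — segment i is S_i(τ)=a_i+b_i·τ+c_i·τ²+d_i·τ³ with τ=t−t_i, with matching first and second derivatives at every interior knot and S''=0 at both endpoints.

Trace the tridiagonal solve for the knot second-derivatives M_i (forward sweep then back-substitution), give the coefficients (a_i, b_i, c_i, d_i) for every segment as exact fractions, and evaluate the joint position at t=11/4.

  seg 0: a=1 b=2/5 c=0 d=1/40
  seg 1: a=2 b=7/10 c=3/20 d=-1/60
S(11/4) = 3331/1280

Δ: Δ0=1/2, Δ1=1
row 1: diag=10, rhs=3; c'=3/10, d'=3/10
back: M1=3/10
M: M0=0, M1=3/10, M2=0
seg 0: a=1, c=M0/2=0, d=(M1−M0)/(6·2)=1/40, b=Δ0−h0·(2M0+M1)/6=2/5
seg 1: a=2, c=M1/2=3/20, d=(M2−M1)/(6·3)=-1/60, b=Δ1−h1·(2M1+M2)/6=7/10
t_q=11/4 → seg 1, τ=3/4; S=2+7/10·τ+3/20·τ²+-1/60·τ³=3331/1280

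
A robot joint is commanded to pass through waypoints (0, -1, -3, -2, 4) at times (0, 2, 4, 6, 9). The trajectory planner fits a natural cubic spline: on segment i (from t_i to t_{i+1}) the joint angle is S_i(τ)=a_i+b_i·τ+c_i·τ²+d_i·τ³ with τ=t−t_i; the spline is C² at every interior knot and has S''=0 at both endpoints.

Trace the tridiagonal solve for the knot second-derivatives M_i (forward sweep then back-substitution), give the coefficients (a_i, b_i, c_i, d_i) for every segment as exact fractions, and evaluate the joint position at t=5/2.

Δ: Δ0=-1/2, Δ1=-1, Δ2=1/2, Δ3=2
row 1: diag=8, rhs=-3; c'=1/4, d'=-3/8
row 2: denom=8−2·1/4=15/2; d'=(9−2·-3/8)/(15/2)=13/10
row 3: denom=10−2·4/15=142/15; d'=(9−2·13/10)/(142/15)=48/71
back: M3=48/71
back: M2=13/10−4/15·48/71=159/142
back: M1=-3/8−1/4·159/142=-93/142
M: M0=0, M1=-93/142, M2=159/142, M3=48/71, M4=0
seg 0: a=0, c=M0/2=0, d=(M1−M0)/(6·2)=-31/568, b=Δ0−h0·(2M0+M1)/6=-20/71
seg 1: a=-1, c=M1/2=-93/284, d=(M2−M1)/(6·2)=21/142, b=Δ1−h1·(2M1+M2)/6=-133/142
seg 2: a=-3, c=M2/2=159/284, d=(M3−M2)/(6·2)=-21/568, b=Δ2−h2·(2M2+M3)/6=-67/142
seg 3: a=-2, c=M3/2=24/71, d=(M4−M3)/(6·3)=-8/213, b=Δ3−h3·(2M3+M4)/6=94/71
t_q=5/2 → seg 1, τ=1/2; S=-1+-133/142·τ+-93/284·τ²+21/142·τ³=-435/284

  seg 0: a=0 b=-20/71 c=0 d=-31/568
  seg 1: a=-1 b=-133/142 c=-93/284 d=21/142
  seg 2: a=-3 b=-67/142 c=159/284 d=-21/568
  seg 3: a=-2 b=94/71 c=24/71 d=-8/213
S(5/2) = -435/284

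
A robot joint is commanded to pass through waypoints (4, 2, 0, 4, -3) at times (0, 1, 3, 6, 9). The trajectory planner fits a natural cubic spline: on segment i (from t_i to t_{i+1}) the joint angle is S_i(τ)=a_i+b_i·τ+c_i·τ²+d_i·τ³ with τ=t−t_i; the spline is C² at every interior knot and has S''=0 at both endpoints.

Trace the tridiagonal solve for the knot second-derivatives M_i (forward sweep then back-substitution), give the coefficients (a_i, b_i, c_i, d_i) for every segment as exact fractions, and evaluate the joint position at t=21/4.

  seg 0: a=4 b=-423/206 c=0 d=11/206
  seg 1: a=2 b=-195/103 c=33/206 d=59/412
  seg 2: a=0 b=48/103 c=105/103 d=-677/2781
  seg 3: a=4 b=1/103 c=-362/309 d=362/2781
S(21/4) = 22653/6592

Δ: Δ0=-2, Δ1=-1, Δ2=4/3, Δ3=-7/3
row 1: diag=6, rhs=6; c'=1/3, d'=1
row 2: denom=10−2·1/3=28/3; d'=(14−2·1)/(28/3)=9/7
row 3: denom=12−3·9/28=309/28; d'=(-22−3·9/7)/(309/28)=-724/309
back: M3=-724/309
back: M2=9/7−9/28·-724/309=210/103
back: M1=1−1/3·210/103=33/103
M: M0=0, M1=33/103, M2=210/103, M3=-724/309, M4=0
seg 0: a=4, c=M0/2=0, d=(M1−M0)/(6·1)=11/206, b=Δ0−h0·(2M0+M1)/6=-423/206
seg 1: a=2, c=M1/2=33/206, d=(M2−M1)/(6·2)=59/412, b=Δ1−h1·(2M1+M2)/6=-195/103
seg 2: a=0, c=M2/2=105/103, d=(M3−M2)/(6·3)=-677/2781, b=Δ2−h2·(2M2+M3)/6=48/103
seg 3: a=4, c=M3/2=-362/309, d=(M4−M3)/(6·3)=362/2781, b=Δ3−h3·(2M3+M4)/6=1/103
t_q=21/4 → seg 2, τ=9/4; S=0+48/103·τ+105/103·τ²+-677/2781·τ³=22653/6592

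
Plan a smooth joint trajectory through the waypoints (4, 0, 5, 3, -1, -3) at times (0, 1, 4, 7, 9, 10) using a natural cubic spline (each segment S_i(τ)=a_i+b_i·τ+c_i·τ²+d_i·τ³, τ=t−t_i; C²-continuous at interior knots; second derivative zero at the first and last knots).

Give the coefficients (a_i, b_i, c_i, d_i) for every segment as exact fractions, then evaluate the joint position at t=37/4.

  seg 0: a=4 b=-3597/740 c=0 d=637/740
  seg 1: a=0 b=-843/370 c=1911/740 d=-8441/19980
  seg 2: a=5 b=1339/740 c=-677/555 d=71/540
  seg 3: a=3 b=-145/74 c=-27/740 d=3/370
  seg 4: a=-1 b=-743/370 c=9/740 d=-3/740
S(37/4) = -71103/47360

Δ: Δ0=-4, Δ1=5/3, Δ2=-2/3, Δ3=-2, Δ4=-2
row 1: diag=8, rhs=34; c'=3/8, d'=17/4
row 2: denom=12−3·3/8=87/8; d'=(-14−3·17/4)/(87/8)=-214/87
row 3: denom=10−3·8/29=266/29; d'=(-8−3·-214/87)/(266/29)=-9/133
row 4: denom=6−2·29/133=740/133; d'=(0−2·-9/133)/(740/133)=9/370
back: M4=9/370
back: M3=-9/133−29/133·9/370=-27/370
back: M2=-214/87−8/29·-27/370=-1354/555
back: M1=17/4−3/8·-1354/555=1911/370
M: M0=0, M1=1911/370, M2=-1354/555, M3=-27/370, M4=9/370, M5=0
seg 0: a=4, c=M0/2=0, d=(M1−M0)/(6·1)=637/740, b=Δ0−h0·(2M0+M1)/6=-3597/740
seg 1: a=0, c=M1/2=1911/740, d=(M2−M1)/(6·3)=-8441/19980, b=Δ1−h1·(2M1+M2)/6=-843/370
seg 2: a=5, c=M2/2=-677/555, d=(M3−M2)/(6·3)=71/540, b=Δ2−h2·(2M2+M3)/6=1339/740
seg 3: a=3, c=M3/2=-27/740, d=(M4−M3)/(6·2)=3/370, b=Δ3−h3·(2M3+M4)/6=-145/74
seg 4: a=-1, c=M4/2=9/740, d=(M5−M4)/(6·1)=-3/740, b=Δ4−h4·(2M4+M5)/6=-743/370
t_q=37/4 → seg 4, τ=1/4; S=-1+-743/370·τ+9/740·τ²+-3/740·τ³=-71103/47360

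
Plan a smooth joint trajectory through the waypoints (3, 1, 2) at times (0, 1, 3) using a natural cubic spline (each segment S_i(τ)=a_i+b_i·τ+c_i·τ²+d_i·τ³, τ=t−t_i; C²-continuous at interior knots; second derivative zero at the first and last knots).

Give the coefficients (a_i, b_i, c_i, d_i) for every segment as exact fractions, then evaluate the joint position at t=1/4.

  seg 0: a=3 b=-29/12 c=0 d=5/12
  seg 1: a=1 b=-7/6 c=5/4 d=-5/24
S(1/4) = 615/256

Δ: Δ0=-2, Δ1=1/2
row 1: diag=6, rhs=15; c'=1/3, d'=5/2
back: M1=5/2
M: M0=0, M1=5/2, M2=0
seg 0: a=3, c=M0/2=0, d=(M1−M0)/(6·1)=5/12, b=Δ0−h0·(2M0+M1)/6=-29/12
seg 1: a=1, c=M1/2=5/4, d=(M2−M1)/(6·2)=-5/24, b=Δ1−h1·(2M1+M2)/6=-7/6
t_q=1/4 → seg 0, τ=1/4; S=3+-29/12·τ+0·τ²+5/12·τ³=615/256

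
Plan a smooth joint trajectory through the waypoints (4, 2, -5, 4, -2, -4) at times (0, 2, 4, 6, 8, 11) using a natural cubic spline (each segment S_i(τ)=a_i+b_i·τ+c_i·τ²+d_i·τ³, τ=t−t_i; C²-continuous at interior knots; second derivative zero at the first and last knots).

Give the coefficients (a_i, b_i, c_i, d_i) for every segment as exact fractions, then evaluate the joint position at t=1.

Δ: Δ0=-1, Δ1=-7/2, Δ2=9/2, Δ3=-3, Δ4=-2/3
row 1: diag=8, rhs=-15; c'=1/4, d'=-15/8
row 2: denom=8−2·1/4=15/2; d'=(48−2·-15/8)/(15/2)=69/10
row 3: denom=8−2·4/15=112/15; d'=(-45−2·69/10)/(112/15)=-63/8
row 4: denom=10−2·15/56=265/28; d'=(14−2·-63/8)/(265/28)=833/265
back: M4=833/265
back: M3=-63/8−15/56·833/265=-462/53
back: M2=69/10−4/15·-462/53=4889/530
back: M1=-15/8−1/4·4889/530=-1108/265
M: M0=0, M1=-1108/265, M2=4889/530, M3=-462/53, M4=833/265, M5=0
seg 0: a=4, c=M0/2=0, d=(M1−M0)/(6·2)=-277/795, b=Δ0−h0·(2M0+M1)/6=313/795
seg 1: a=2, c=M1/2=-554/265, d=(M2−M1)/(6·2)=1421/1272, b=Δ1−h1·(2M1+M2)/6=-3011/795
seg 2: a=-5, c=M2/2=4889/1060, d=(M3−M2)/(6·2)=-9509/6360, b=Δ2−h2·(2M2+M3)/6=1997/1590
seg 3: a=4, c=M3/2=-231/53, d=(M4−M3)/(6·2)=3143/3180, b=Δ3−h3·(2M3+M4)/6=1402/795
seg 4: a=-2, c=M4/2=833/530, d=(M5−M4)/(6·3)=-833/4770, b=Δ4−h4·(2M4+M5)/6=-3029/795
t_q=1 → seg 0, τ=1; S=4+313/795·τ+0·τ²+-277/795·τ³=1072/265

  seg 0: a=4 b=313/795 c=0 d=-277/795
  seg 1: a=2 b=-3011/795 c=-554/265 d=1421/1272
  seg 2: a=-5 b=1997/1590 c=4889/1060 d=-9509/6360
  seg 3: a=4 b=1402/795 c=-231/53 d=3143/3180
  seg 4: a=-2 b=-3029/795 c=833/530 d=-833/4770
S(1) = 1072/265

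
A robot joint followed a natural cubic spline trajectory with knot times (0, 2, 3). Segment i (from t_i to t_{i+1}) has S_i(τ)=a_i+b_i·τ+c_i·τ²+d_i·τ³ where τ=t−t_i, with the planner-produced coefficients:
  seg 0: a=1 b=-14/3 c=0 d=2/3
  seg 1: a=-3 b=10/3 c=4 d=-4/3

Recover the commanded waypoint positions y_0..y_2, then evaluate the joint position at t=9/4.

y_0=1 y_1=-3 y_2=3
S(9/4) = -31/16

y_0 = S_0(0) = a_0 = 1
y_1 = S_1(0) = a_1 = -3
y_2 = S_1(1) = 3
t_q=9/4 is in segment 1 (τ=1/4); S_1(τ)=-31/16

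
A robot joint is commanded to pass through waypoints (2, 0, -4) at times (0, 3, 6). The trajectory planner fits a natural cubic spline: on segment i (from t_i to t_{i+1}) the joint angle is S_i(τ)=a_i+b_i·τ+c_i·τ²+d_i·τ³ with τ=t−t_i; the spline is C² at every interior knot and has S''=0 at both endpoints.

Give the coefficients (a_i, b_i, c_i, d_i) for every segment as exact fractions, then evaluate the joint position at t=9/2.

Δ: Δ0=-2/3, Δ1=-4/3
row 1: diag=12, rhs=-4; c'=1/4, d'=-1/3
back: M1=-1/3
M: M0=0, M1=-1/3, M2=0
seg 0: a=2, c=M0/2=0, d=(M1−M0)/(6·3)=-1/54, b=Δ0−h0·(2M0+M1)/6=-1/2
seg 1: a=0, c=M1/2=-1/6, d=(M2−M1)/(6·3)=1/54, b=Δ1−h1·(2M1+M2)/6=-1
t_q=9/2 → seg 1, τ=3/2; S=0+-1·τ+-1/6·τ²+1/54·τ³=-29/16

  seg 0: a=2 b=-1/2 c=0 d=-1/54
  seg 1: a=0 b=-1 c=-1/6 d=1/54
S(9/2) = -29/16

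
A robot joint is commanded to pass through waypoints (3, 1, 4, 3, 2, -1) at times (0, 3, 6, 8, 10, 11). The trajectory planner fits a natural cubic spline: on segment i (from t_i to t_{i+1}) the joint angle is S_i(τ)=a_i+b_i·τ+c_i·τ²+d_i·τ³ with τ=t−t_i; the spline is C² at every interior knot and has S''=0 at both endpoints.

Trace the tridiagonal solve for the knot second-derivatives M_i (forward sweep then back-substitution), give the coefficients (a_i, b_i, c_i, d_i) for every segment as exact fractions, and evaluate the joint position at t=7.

Δ: Δ0=-2/3, Δ1=1, Δ2=-1/2, Δ3=-1/2, Δ4=-3
row 1: diag=12, rhs=10; c'=1/4, d'=5/6
row 2: denom=10−3·1/4=37/4; d'=(-9−3·5/6)/(37/4)=-46/37
row 3: denom=8−2·8/37=280/37; d'=(0−2·-46/37)/(280/37)=23/70
row 4: denom=6−2·37/140=383/70; d'=(-15−2·23/70)/(383/70)=-1096/383
back: M4=-1096/383
back: M3=23/70−37/140·-1096/383=831/766
back: M2=-46/37−8/37·831/766=-566/383
back: M1=5/6−1/4·-566/383=1382/1149
M: M0=0, M1=1382/1149, M2=-566/383, M3=831/766, M4=-1096/383, M5=0
seg 0: a=3, c=M0/2=0, d=(M1−M0)/(6·3)=691/10341, b=Δ0−h0·(2M0+M1)/6=-1457/1149
seg 1: a=1, c=M1/2=691/1149, d=(M2−M1)/(6·3)=-1540/10341, b=Δ1−h1·(2M1+M2)/6=616/1149
seg 2: a=4, c=M2/2=-283/383, d=(M3−M2)/(6·2)=1963/9192, b=Δ2−h2·(2M2+M3)/6=142/1149
seg 3: a=3, c=M3/2=831/1532, d=(M4−M3)/(6·2)=-3023/9192, b=Δ3−h3·(2M3+M4)/6=-619/2298
seg 4: a=2, c=M4/2=-548/383, d=(M5−M4)/(6·1)=548/1149, b=Δ4−h4·(2M4+M5)/6=-2351/1149
t_q=7 → seg 2, τ=1; S=4+142/1149·τ+-283/383·τ²+1963/9192·τ³=11025/3064

  seg 0: a=3 b=-1457/1149 c=0 d=691/10341
  seg 1: a=1 b=616/1149 c=691/1149 d=-1540/10341
  seg 2: a=4 b=142/1149 c=-283/383 d=1963/9192
  seg 3: a=3 b=-619/2298 c=831/1532 d=-3023/9192
  seg 4: a=2 b=-2351/1149 c=-548/383 d=548/1149
S(7) = 11025/3064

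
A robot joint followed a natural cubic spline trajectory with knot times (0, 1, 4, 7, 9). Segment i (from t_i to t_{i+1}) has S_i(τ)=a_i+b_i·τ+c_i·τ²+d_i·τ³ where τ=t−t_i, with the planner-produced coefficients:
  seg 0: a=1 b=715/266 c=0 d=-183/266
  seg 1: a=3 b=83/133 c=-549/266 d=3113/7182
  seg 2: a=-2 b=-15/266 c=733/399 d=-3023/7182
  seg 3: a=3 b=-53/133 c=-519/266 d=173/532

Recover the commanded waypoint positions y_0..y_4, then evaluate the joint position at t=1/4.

y_0=1 y_1=3 y_2=-2 y_3=3 y_4=-3
S(1/4) = 28281/17024

y_0 = S_0(0) = a_0 = 1
y_1 = S_1(0) = a_1 = 3
y_2 = S_2(0) = a_2 = -2
y_3 = S_3(0) = a_3 = 3
y_4 = S_3(2) = -3
t_q=1/4 is in segment 0 (τ=1/4); S_0(τ)=28281/17024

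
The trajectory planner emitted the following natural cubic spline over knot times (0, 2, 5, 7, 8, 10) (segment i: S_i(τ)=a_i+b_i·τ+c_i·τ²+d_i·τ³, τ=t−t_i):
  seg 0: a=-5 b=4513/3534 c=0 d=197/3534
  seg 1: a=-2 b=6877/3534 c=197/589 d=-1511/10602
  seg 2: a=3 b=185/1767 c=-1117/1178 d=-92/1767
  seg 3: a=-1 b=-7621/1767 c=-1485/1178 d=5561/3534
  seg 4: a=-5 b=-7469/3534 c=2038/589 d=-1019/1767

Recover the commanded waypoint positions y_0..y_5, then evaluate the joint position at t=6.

y_0=-5 y_1=-2 y_2=3 y_3=-1 y_4=-5 y_5=0
S(6) = 2479/1178

y_0 = S_0(0) = a_0 = -5
y_1 = S_1(0) = a_1 = -2
y_2 = S_2(0) = a_2 = 3
y_3 = S_3(0) = a_3 = -1
y_4 = S_4(0) = a_4 = -5
y_5 = S_4(2) = 0
t_q=6 is in segment 2 (τ=1); S_2(τ)=2479/1178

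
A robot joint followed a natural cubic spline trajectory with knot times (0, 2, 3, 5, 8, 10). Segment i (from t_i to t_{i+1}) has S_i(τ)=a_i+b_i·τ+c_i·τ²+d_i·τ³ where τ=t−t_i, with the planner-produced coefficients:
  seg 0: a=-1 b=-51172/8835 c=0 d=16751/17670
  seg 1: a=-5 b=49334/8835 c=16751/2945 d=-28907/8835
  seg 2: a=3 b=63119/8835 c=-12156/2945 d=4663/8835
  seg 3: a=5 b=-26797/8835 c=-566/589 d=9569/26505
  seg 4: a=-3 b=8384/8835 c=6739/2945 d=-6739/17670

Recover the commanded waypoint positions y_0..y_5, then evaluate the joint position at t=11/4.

y_0 = S_0(0) = a_0 = -1
y_1 = S_1(0) = a_1 = -5
y_2 = S_2(0) = a_2 = 3
y_3 = S_3(0) = a_3 = 5
y_4 = S_4(0) = a_4 = -3
y_5 = S_4(2) = 5
t_q=11/4 is in segment 1 (τ=3/4); S_1(τ)=189817/188480

y_0=-1 y_1=-5 y_2=3 y_3=5 y_4=-3 y_5=5
S(11/4) = 189817/188480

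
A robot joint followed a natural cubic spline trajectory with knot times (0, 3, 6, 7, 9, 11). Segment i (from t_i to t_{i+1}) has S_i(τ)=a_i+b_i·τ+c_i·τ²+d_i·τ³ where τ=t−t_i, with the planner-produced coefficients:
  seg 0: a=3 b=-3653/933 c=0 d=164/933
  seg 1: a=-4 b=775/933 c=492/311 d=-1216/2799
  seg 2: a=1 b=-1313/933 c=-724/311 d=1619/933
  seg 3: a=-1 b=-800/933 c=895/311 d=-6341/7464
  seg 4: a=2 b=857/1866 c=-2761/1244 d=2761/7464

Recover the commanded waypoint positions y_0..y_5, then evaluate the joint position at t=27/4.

y_0 = S_0(0) = a_0 = 3
y_1 = S_1(0) = a_1 = -4
y_2 = S_2(0) = a_2 = 1
y_3 = S_3(0) = a_3 = -1
y_4 = S_4(0) = a_4 = 2
y_5 = S_4(2) = -3
t_q=27/4 is in segment 2 (τ=3/4); S_2(τ)=-12597/19904

y_0=3 y_1=-4 y_2=1 y_3=-1 y_4=2 y_5=-3
S(27/4) = -12597/19904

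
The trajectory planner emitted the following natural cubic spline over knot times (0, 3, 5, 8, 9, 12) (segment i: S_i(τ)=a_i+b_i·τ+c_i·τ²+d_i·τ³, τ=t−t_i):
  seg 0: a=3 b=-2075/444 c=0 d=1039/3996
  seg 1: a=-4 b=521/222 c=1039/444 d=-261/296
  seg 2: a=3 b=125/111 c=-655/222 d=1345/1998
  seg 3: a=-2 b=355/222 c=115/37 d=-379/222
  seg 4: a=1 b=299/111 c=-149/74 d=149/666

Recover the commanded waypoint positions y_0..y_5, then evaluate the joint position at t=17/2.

y_0 = S_0(0) = a_0 = 3
y_1 = S_1(0) = a_1 = -4
y_2 = S_2(0) = a_2 = 3
y_3 = S_3(0) = a_3 = -2
y_4 = S_4(0) = a_4 = 1
y_5 = S_4(3) = -3
t_q=17/2 is in segment 3 (τ=1/2); S_3(τ)=-377/592

y_0=3 y_1=-4 y_2=3 y_3=-2 y_4=1 y_5=-3
S(17/2) = -377/592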